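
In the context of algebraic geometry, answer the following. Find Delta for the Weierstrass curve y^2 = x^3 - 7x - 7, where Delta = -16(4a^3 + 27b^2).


Compute each component:
4a^3 = 4*(-7)^3 = 4*(-343) = -1372
27b^2 = 27*(-7)^2 = 27*49 = 1323
4a^3 + 27b^2 = -1372 + 1323 = -49
Delta = -16*(-49) = 784

784


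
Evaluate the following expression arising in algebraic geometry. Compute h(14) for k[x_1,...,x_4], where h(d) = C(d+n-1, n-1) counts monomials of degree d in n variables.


The Hilbert function for the polynomial ring in 4 variables is:
h(d) = C(d+n-1, n-1)
h(14) = C(14+4-1, 4-1) = C(17, 3)
= 17! / (3! * 14!)
= 680

680


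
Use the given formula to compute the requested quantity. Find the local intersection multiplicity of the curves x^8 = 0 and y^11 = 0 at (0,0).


The intersection multiplicity of V(x^a) and V(y^b) at the origin is:
I(O; V(x^8), V(y^11)) = dim_k(k[x,y]/(x^8, y^11))
A basis for k[x,y]/(x^8, y^11) is the set of monomials x^i * y^j
where 0 <= i < 8 and 0 <= j < 11.
The number of such monomials is 8 * 11 = 88

88


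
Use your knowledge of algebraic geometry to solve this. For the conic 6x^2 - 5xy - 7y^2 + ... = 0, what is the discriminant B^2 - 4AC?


The discriminant of a conic Ax^2 + Bxy + Cy^2 + ... = 0 is B^2 - 4AC.
B^2 = (-5)^2 = 25
4AC = 4*6*(-7) = -168
Discriminant = 25 + 168 = 193

193


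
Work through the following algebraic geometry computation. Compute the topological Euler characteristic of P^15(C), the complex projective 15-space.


The complex projective space P^15 has one cell in each even real dimension 0, 2, ..., 30.
The cohomology groups are H^{2k}(P^15) = Z for k = 0,...,15, and 0 otherwise.
Euler characteristic = sum of Betti numbers = 1 per even-dimensional cohomology group.
chi(P^15) = 15 + 1 = 16

16


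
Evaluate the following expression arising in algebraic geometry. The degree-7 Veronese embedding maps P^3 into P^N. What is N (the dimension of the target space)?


The Veronese embedding v_d: P^n -> P^N maps each point to all
degree-d monomials in n+1 homogeneous coordinates.
N = C(n+d, d) - 1
N = C(3+7, 7) - 1
N = C(10, 7) - 1
C(10, 7) = 120
N = 120 - 1 = 119

119


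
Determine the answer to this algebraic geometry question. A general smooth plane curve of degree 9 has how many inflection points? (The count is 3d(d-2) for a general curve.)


For a general smooth plane curve C of degree d, the inflection points are
the intersection of C with its Hessian curve, which has degree 3(d-2).
By Bezout, the total intersection number is d * 3(d-2) = 9 * 21 = 189.
For a general curve every flex is ordinary, so each contributes
multiplicity 1 to C·Hess(C), and the number of distinct inflection
points is 3d(d-2).
Inflection points = 3*9*(9-2) = 3*9*7 = 189

189


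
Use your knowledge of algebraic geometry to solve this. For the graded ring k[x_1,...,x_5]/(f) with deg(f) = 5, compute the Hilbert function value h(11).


For R = k[x_1,...,x_n]/(f) with f homogeneous of degree e:
The Hilbert series is (1 - t^e)/(1 - t)^n.
So h(d) = C(d+n-1, n-1) - C(d-e+n-1, n-1) for d >= e.
With n=5, e=5, d=11:
C(11+5-1, 5-1) = C(15, 4) = 1365
C(11-5+5-1, 5-1) = C(10, 4) = 210
h(11) = 1365 - 210 = 1155

1155


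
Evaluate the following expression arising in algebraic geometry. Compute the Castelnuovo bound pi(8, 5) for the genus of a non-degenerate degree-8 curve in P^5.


Castelnuovo's bound: write d - 1 = m(r-1) + epsilon with 0 <= epsilon < r-1.
d - 1 = 8 - 1 = 7
r - 1 = 5 - 1 = 4
7 = 1*4 + 3, so m = 1, epsilon = 3
pi(d, r) = m(m-1)(r-1)/2 + m*epsilon
= 1*0*4/2 + 1*3
= 0/2 + 3
= 0 + 3 = 3

3


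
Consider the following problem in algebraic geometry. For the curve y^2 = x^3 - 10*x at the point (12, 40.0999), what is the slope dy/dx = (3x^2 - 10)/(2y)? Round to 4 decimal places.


Using implicit differentiation of y^2 = x^3 - 10*x:
2y * dy/dx = 3x^2 - 10
dy/dx = (3x^2 - 10)/(2y)
Numerator: 3*12^2 - 10 = 422
Denominator: 2*40.0999 = 80.1998
dy/dx = 422/80.1998 = 5.2619

5.2619


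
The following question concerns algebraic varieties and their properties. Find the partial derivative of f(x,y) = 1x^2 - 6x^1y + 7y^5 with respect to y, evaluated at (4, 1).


df/dy = (-6)*x^1 + 5*7*y^4
At (4,1): (-6)*4^1 + 5*7*1^4
= -24 + 35
= 11

11


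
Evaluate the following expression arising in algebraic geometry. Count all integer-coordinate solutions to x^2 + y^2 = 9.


Systematically check integer values of x where x^2 <= 9.
For each valid x, check if 9 - x^2 is a perfect square.
x=0: 9 - 0 = 9, sqrt = 3 (valid)
x=3: 9 - 9 = 0, sqrt = 0 (valid)
Total integer solutions found: 4

4


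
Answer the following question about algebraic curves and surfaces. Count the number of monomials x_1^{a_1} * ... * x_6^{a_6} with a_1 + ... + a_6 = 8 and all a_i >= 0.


The number of degree-8 monomials in 6 variables is C(d+n-1, n-1).
= C(8+6-1, 6-1) = C(13, 5)
= 1287

1287


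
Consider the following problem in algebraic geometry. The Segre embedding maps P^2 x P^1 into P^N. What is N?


The Segre embedding maps P^m x P^n into P^N via
all products of coordinates from each factor.
N = (m+1)(n+1) - 1
N = (2+1)(1+1) - 1
N = 3*2 - 1
N = 6 - 1 = 5

5


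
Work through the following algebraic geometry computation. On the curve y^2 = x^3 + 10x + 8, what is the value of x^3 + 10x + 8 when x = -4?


Compute x^3 + 10x + 8 at x = -4:
x^3 = (-4)^3 = -64
10*x = 10*(-4) = -40
Sum: -64 - 40 + 8 = -96

-96


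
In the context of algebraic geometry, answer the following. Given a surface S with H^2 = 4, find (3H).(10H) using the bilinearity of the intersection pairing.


Using bilinearity of the intersection pairing on a surface S:
(aH).(bH) = ab * (H.H)
We have H^2 = 4.
D.E = (3H).(10H) = 3*10*4
= 30*4
= 120

120


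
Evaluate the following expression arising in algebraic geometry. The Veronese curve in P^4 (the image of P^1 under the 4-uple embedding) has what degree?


The rational normal curve in P^4 is the image of P^1 under the 4-uple Veronese.
A general hyperplane in P^4 pulls back to a degree-4 form on P^1, which has 4 zeros,
so the curve meets a general hyperplane in 4 points. Degree = 4.

4


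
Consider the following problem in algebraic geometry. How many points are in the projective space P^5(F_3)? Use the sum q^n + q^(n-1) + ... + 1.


P^5(F_3) has (q^(n+1) - 1)/(q - 1) points.
= 3^5 + 3^4 + 3^3 + 3^2 + 3^1 + 3^0
= 243 + 81 + 27 + 9 + 3 + 1
= 364

364


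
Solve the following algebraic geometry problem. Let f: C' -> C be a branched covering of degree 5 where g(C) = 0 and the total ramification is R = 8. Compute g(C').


Riemann-Hurwitz formula: 2g' - 2 = d(2g - 2) + R
Given: d = 5, g = 0, R = 8
2g' - 2 = 5*(2*0 - 2) + 8
2g' - 2 = 5*(-2) + 8
2g' - 2 = -10 + 8 = -2
2g' = 0
g' = 0

0


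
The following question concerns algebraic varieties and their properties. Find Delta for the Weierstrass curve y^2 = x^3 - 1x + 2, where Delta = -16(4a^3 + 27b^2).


Compute each component:
4a^3 = 4*(-1)^3 = 4*(-1) = -4
27b^2 = 27*2^2 = 27*4 = 108
4a^3 + 27b^2 = -4 + 108 = 104
Delta = -16*104 = -1664

-1664


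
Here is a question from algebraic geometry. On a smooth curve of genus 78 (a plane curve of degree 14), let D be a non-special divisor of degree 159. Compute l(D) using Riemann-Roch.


First, compute the genus of a smooth plane curve of degree 14:
g = (d-1)(d-2)/2 = (14-1)(14-2)/2 = 78
For a non-special divisor D (i.e., h^1(D) = 0), Riemann-Roch gives:
l(D) = deg(D) - g + 1
Since deg(D) = 159 >= 2g - 1 = 155, D is non-special.
l(D) = 159 - 78 + 1 = 82

82


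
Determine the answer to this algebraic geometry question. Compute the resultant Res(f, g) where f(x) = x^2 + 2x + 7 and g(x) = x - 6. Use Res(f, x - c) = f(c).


For Res(f, x - c), we evaluate f at x = c.
f(6) = 6^2 + 2*6 + 7
= 36 + 12 + 7
= 48 + 7 = 55
Res(f, g) = 55

55


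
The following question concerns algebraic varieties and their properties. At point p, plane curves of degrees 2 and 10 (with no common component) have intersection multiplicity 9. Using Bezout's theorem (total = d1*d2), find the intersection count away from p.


By Bezout's theorem, the total intersection number is d1 * d2.
Total = 2 * 10 = 20
Intersection multiplicity at p = 9
Remaining intersections = 20 - 9 = 11

11


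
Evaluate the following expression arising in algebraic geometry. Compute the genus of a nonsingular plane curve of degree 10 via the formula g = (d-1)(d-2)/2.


Using the genus formula for smooth plane curves:
g = (d-1)(d-2)/2
g = (10-1)(10-2)/2
g = 9*8/2
g = 72/2 = 36

36


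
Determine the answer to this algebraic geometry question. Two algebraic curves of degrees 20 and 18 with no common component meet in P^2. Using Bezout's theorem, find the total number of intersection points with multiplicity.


Bezout's theorem states the intersection count equals the product of degrees.
Intersection count = 20 * 18 = 360

360


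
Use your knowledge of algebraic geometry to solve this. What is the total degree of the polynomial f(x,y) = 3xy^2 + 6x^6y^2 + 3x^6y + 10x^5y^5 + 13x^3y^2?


Examine each term for its total degree (sum of exponents).
  Term '3xy^2' has total degree 1+2 = 3.
  Term '6x^6y^2' has total degree 6+2 = 8.
  Term '3x^6y' has total degree 6+1 = 7.
  Term '10x^5y^5' has total degree 5+5 = 10.
  Term '13x^3y^2' has total degree 3+2 = 5.
The maximum total degree among all terms is 10.

10


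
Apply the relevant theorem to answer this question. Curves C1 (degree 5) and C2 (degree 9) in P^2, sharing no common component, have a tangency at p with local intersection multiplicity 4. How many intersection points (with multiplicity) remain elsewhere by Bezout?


By Bezout's theorem, the total intersection number is d1 * d2.
Total = 5 * 9 = 45
Intersection multiplicity at p = 4
Remaining intersections = 45 - 4 = 41

41


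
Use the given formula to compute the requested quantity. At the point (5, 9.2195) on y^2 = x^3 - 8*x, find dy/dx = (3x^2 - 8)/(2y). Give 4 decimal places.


Using implicit differentiation of y^2 = x^3 - 8*x:
2y * dy/dx = 3x^2 - 8
dy/dx = (3x^2 - 8)/(2y)
Numerator: 3*5^2 - 8 = 67
Denominator: 2*9.2195 = 18.439
dy/dx = 67/18.439 = 3.6336

3.6336


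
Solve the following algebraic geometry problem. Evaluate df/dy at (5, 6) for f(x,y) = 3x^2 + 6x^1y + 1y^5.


df/dy = 6*x^1 + 5*1*y^4
At (5,6): 6*5^1 + 5*1*6^4
= 30 + 6480
= 6510

6510


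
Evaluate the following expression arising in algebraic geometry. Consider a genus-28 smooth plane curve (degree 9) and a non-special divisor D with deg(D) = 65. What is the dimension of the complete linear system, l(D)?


First, compute the genus of a smooth plane curve of degree 9:
g = (d-1)(d-2)/2 = (9-1)(9-2)/2 = 28
For a non-special divisor D (i.e., h^1(D) = 0), Riemann-Roch gives:
l(D) = deg(D) - g + 1
Since deg(D) = 65 >= 2g - 1 = 55, D is non-special.
l(D) = 65 - 28 + 1 = 38

38


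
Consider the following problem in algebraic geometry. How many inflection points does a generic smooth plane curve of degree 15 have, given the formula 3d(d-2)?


For a general smooth plane curve C of degree d, the inflection points are
the intersection of C with its Hessian curve, which has degree 3(d-2).
By Bezout, the total intersection number is d * 3(d-2) = 15 * 39 = 585.
For a general curve every flex is ordinary, so each contributes
multiplicity 1 to C·Hess(C), and the number of distinct inflection
points is 3d(d-2).
Inflection points = 3*15*(15-2) = 3*15*13 = 585

585


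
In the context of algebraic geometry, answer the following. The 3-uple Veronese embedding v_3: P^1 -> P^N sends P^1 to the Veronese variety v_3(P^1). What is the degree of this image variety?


The Veronese variety v_3(P^1) has degree d^r.
d^r = 3^1 = 3

3


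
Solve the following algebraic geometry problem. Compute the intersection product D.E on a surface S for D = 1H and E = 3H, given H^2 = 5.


Using bilinearity of the intersection pairing on a surface S:
(aH).(bH) = ab * (H.H)
We have H^2 = 5.
D.E = (1H).(3H) = 1*3*5
= 3*5
= 15

15


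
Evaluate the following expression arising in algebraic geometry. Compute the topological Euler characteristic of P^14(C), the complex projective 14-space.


The complex projective space P^14 has one cell in each even real dimension 0, 2, ..., 28.
The cohomology groups are H^{2k}(P^14) = Z for k = 0,...,14, and 0 otherwise.
Euler characteristic = sum of Betti numbers = 1 per even-dimensional cohomology group.
chi(P^14) = 14 + 1 = 15

15


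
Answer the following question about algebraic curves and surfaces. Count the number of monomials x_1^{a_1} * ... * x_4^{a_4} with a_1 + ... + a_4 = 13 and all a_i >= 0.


The number of degree-13 monomials in 4 variables is C(d+n-1, n-1).
= C(13+4-1, 4-1) = C(16, 3)
= 560

560


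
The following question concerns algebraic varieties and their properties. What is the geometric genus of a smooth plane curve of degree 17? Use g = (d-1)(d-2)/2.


Using the genus formula for smooth plane curves:
g = (d-1)(d-2)/2
g = (17-1)(17-2)/2
g = 16*15/2
g = 240/2 = 120

120


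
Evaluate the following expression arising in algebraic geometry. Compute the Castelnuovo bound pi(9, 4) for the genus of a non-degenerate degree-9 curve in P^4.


Castelnuovo's bound: write d - 1 = m(r-1) + epsilon with 0 <= epsilon < r-1.
d - 1 = 9 - 1 = 8
r - 1 = 4 - 1 = 3
8 = 2*3 + 2, so m = 2, epsilon = 2
pi(d, r) = m(m-1)(r-1)/2 + m*epsilon
= 2*1*3/2 + 2*2
= 6/2 + 4
= 3 + 4 = 7

7


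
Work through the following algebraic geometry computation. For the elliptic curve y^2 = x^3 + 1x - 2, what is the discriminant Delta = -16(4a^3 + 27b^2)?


Compute each component:
4a^3 = 4*1^3 = 4*1 = 4
27b^2 = 27*(-2)^2 = 27*4 = 108
4a^3 + 27b^2 = 4 + 108 = 112
Delta = -16*112 = -1792

-1792


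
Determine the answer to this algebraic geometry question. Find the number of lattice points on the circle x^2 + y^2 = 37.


Systematically check integer values of x where x^2 <= 37.
For each valid x, check if 37 - x^2 is a perfect square.
x=1: 37 - 1 = 36, sqrt = 6 (valid)
x=6: 37 - 36 = 1, sqrt = 1 (valid)
Total integer solutions found: 8

8


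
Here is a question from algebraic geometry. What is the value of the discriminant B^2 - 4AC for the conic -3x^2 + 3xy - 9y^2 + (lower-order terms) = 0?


The discriminant of a conic Ax^2 + Bxy + Cy^2 + ... = 0 is B^2 - 4AC.
B^2 = 3^2 = 9
4AC = 4*(-3)*(-9) = 108
Discriminant = 9 - 108 = -99

-99


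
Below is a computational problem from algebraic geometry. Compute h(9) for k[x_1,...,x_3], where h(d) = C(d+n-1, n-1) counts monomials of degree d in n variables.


The Hilbert function for the polynomial ring in 3 variables is:
h(d) = C(d+n-1, n-1)
h(9) = C(9+3-1, 3-1) = C(11, 2)
= 11! / (2! * 9!)
= 55

55


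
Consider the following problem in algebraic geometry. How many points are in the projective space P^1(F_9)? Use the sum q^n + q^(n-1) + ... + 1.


P^1(F_9) has (q^(n+1) - 1)/(q - 1) points.
= 9^1 + 9^0
= 9 + 1
= 10

10


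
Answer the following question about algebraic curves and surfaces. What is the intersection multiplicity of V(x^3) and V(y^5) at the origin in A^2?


The intersection multiplicity of V(x^a) and V(y^b) at the origin is:
I(O; V(x^3), V(y^5)) = dim_k(k[x,y]/(x^3, y^5))
A basis for k[x,y]/(x^3, y^5) is the set of monomials x^i * y^j
where 0 <= i < 3 and 0 <= j < 5.
The number of such monomials is 3 * 5 = 15

15


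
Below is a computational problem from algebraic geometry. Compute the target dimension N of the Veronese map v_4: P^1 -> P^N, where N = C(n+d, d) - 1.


The Veronese embedding v_d: P^n -> P^N maps each point to all
degree-d monomials in n+1 homogeneous coordinates.
N = C(n+d, d) - 1
N = C(1+4, 4) - 1
N = C(5, 4) - 1
C(5, 4) = 5
N = 5 - 1 = 4

4


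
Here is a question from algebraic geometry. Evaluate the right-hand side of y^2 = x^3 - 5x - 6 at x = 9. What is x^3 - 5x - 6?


Compute x^3 - 5x - 6 at x = 9:
x^3 = 9^3 = 729
(-5)*x = (-5)*9 = -45
Sum: 729 - 45 - 6 = 678

678


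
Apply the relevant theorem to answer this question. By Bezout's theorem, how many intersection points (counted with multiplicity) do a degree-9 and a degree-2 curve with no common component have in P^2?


Bezout's theorem states the intersection count equals the product of degrees.
Intersection count = 9 * 2 = 18

18


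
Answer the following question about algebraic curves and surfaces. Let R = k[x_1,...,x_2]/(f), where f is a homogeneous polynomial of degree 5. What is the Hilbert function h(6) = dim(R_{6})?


For R = k[x_1,...,x_n]/(f) with f homogeneous of degree e:
The Hilbert series is (1 - t^e)/(1 - t)^n.
So h(d) = C(d+n-1, n-1) - C(d-e+n-1, n-1) for d >= e.
With n=2, e=5, d=6:
C(6+2-1, 2-1) = C(7, 1) = 7
C(6-5+2-1, 2-1) = C(2, 1) = 2
h(6) = 7 - 2 = 5

5


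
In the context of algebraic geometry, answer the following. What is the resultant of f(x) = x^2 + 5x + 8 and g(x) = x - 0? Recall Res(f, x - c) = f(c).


For Res(f, x - c), we evaluate f at x = c.
f(0) = 0^2 + 5*0 + 8
= 0 + 0 + 8
= 0 + 8 = 8
Res(f, g) = 8

8


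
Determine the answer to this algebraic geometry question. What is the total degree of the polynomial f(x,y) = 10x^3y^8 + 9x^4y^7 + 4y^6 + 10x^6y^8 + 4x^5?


Examine each term for its total degree (sum of exponents).
  Term '10x^3y^8' has total degree 3+8 = 11.
  Term '9x^4y^7' has total degree 4+7 = 11.
  Term '4y^6' has total degree 0+6 = 6.
  Term '10x^6y^8' has total degree 6+8 = 14.
  Term '4x^5' has total degree 5+0 = 5.
The maximum total degree among all terms is 14.

14


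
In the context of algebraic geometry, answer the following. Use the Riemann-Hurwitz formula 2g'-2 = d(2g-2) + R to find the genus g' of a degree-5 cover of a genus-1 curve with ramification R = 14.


Riemann-Hurwitz formula: 2g' - 2 = d(2g - 2) + R
Given: d = 5, g = 1, R = 14
2g' - 2 = 5*(2*1 - 2) + 14
2g' - 2 = 5*0 + 14
2g' - 2 = 0 + 14 = 14
2g' = 16
g' = 8

8


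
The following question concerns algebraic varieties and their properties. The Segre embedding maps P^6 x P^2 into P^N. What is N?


The Segre embedding maps P^m x P^n into P^N via
all products of coordinates from each factor.
N = (m+1)(n+1) - 1
N = (6+1)(2+1) - 1
N = 7*3 - 1
N = 21 - 1 = 20

20


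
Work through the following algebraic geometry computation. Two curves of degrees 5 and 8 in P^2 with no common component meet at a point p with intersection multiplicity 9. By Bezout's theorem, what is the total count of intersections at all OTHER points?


By Bezout's theorem, the total intersection number is d1 * d2.
Total = 5 * 8 = 40
Intersection multiplicity at p = 9
Remaining intersections = 40 - 9 = 31

31


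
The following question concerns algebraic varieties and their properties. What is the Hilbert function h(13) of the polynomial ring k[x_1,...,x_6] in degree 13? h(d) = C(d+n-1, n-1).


The Hilbert function for the polynomial ring in 6 variables is:
h(d) = C(d+n-1, n-1)
h(13) = C(13+6-1, 6-1) = C(18, 5)
= 18! / (5! * 13!)
= 8568

8568


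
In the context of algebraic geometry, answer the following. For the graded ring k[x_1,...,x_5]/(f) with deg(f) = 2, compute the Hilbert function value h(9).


For R = k[x_1,...,x_n]/(f) with f homogeneous of degree e:
The Hilbert series is (1 - t^e)/(1 - t)^n.
So h(d) = C(d+n-1, n-1) - C(d-e+n-1, n-1) for d >= e.
With n=5, e=2, d=9:
C(9+5-1, 5-1) = C(13, 4) = 715
C(9-2+5-1, 5-1) = C(11, 4) = 330
h(9) = 715 - 330 = 385

385


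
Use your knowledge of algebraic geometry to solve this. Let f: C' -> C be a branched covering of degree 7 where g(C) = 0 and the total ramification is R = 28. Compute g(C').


Riemann-Hurwitz formula: 2g' - 2 = d(2g - 2) + R
Given: d = 7, g = 0, R = 28
2g' - 2 = 7*(2*0 - 2) + 28
2g' - 2 = 7*(-2) + 28
2g' - 2 = -14 + 28 = 14
2g' = 16
g' = 8

8


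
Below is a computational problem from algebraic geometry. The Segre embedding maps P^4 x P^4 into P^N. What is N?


The Segre embedding maps P^m x P^n into P^N via
all products of coordinates from each factor.
N = (m+1)(n+1) - 1
N = (4+1)(4+1) - 1
N = 5*5 - 1
N = 25 - 1 = 24

24


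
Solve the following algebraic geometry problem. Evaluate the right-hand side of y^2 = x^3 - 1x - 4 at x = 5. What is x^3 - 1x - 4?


Compute x^3 - 1x - 4 at x = 5:
x^3 = 5^3 = 125
(-1)*x = (-1)*5 = -5
Sum: 125 - 5 - 4 = 116

116


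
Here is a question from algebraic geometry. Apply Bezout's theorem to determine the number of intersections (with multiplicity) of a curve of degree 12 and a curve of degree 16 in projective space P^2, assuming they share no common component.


Bezout's theorem states the intersection count equals the product of degrees.
Intersection count = 12 * 16 = 192

192


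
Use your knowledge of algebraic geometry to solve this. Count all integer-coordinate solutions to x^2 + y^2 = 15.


Systematically check integer values of x where x^2 <= 15.
For each valid x, check if 15 - x^2 is a perfect square.
Total integer solutions found: 0

0


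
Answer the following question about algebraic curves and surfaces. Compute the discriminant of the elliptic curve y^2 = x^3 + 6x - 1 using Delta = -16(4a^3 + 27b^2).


Compute each component:
4a^3 = 4*6^3 = 4*216 = 864
27b^2 = 27*(-1)^2 = 27*1 = 27
4a^3 + 27b^2 = 864 + 27 = 891
Delta = -16*891 = -14256

-14256


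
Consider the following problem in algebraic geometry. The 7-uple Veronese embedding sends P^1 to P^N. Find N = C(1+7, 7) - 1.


The Veronese embedding v_d: P^n -> P^N maps each point to all
degree-d monomials in n+1 homogeneous coordinates.
N = C(n+d, d) - 1
N = C(1+7, 7) - 1
N = C(8, 7) - 1
C(8, 7) = 8
N = 8 - 1 = 7

7


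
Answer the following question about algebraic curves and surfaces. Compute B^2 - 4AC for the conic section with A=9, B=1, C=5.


The discriminant of a conic Ax^2 + Bxy + Cy^2 + ... = 0 is B^2 - 4AC.
B^2 = 1^2 = 1
4AC = 4*9*5 = 180
Discriminant = 1 - 180 = -179

-179


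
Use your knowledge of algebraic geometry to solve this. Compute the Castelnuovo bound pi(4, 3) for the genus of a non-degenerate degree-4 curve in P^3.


Castelnuovo's bound: write d - 1 = m(r-1) + epsilon with 0 <= epsilon < r-1.
d - 1 = 4 - 1 = 3
r - 1 = 3 - 1 = 2
3 = 1*2 + 1, so m = 1, epsilon = 1
pi(d, r) = m(m-1)(r-1)/2 + m*epsilon
= 1*0*2/2 + 1*1
= 0/2 + 1
= 0 + 1 = 1

1


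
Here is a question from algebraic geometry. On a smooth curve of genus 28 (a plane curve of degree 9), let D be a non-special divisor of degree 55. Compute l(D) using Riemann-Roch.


First, compute the genus of a smooth plane curve of degree 9:
g = (d-1)(d-2)/2 = (9-1)(9-2)/2 = 28
For a non-special divisor D (i.e., h^1(D) = 0), Riemann-Roch gives:
l(D) = deg(D) - g + 1
Since deg(D) = 55 >= 2g - 1 = 55, D is non-special.
l(D) = 55 - 28 + 1 = 28

28


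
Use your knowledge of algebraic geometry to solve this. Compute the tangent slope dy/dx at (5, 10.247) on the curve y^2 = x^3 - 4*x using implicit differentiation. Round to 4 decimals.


Using implicit differentiation of y^2 = x^3 - 4*x:
2y * dy/dx = 3x^2 - 4
dy/dx = (3x^2 - 4)/(2y)
Numerator: 3*5^2 - 4 = 71
Denominator: 2*10.247 = 20.494
dy/dx = 71/20.494 = 3.4644

3.4644


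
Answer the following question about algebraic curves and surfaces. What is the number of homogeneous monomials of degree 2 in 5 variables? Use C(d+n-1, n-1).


The number of degree-2 monomials in 5 variables is C(d+n-1, n-1).
= C(2+5-1, 5-1) = C(6, 4)
= 15

15


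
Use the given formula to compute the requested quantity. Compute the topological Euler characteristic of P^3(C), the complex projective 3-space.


The complex projective space P^3 has one cell in each even real dimension 0, 2, ..., 6.
The cohomology groups are H^{2k}(P^3) = Z for k = 0,...,3, and 0 otherwise.
Euler characteristic = sum of Betti numbers = 1 per even-dimensional cohomology group.
chi(P^3) = 3 + 1 = 4

4


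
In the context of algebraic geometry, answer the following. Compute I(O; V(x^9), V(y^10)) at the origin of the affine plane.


The intersection multiplicity of V(x^a) and V(y^b) at the origin is:
I(O; V(x^9), V(y^10)) = dim_k(k[x,y]/(x^9, y^10))
A basis for k[x,y]/(x^9, y^10) is the set of monomials x^i * y^j
where 0 <= i < 9 and 0 <= j < 10.
The number of such monomials is 9 * 10 = 90

90


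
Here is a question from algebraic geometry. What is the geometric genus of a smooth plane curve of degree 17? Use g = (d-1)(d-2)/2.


Using the genus formula for smooth plane curves:
g = (d-1)(d-2)/2
g = (17-1)(17-2)/2
g = 16*15/2
g = 240/2 = 120

120


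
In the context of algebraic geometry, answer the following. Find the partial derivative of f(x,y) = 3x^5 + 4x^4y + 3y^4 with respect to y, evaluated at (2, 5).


df/dy = 4*x^4 + 4*3*y^3
At (2,5): 4*2^4 + 4*3*5^3
= 64 + 1500
= 1564

1564


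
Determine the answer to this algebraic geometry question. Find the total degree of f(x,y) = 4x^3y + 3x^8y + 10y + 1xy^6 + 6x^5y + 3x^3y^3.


Examine each term for its total degree (sum of exponents).
  Term '4x^3y' has total degree 3+1 = 4.
  Term '3x^8y' has total degree 8+1 = 9.
  Term '10y' has total degree 0+1 = 1.
  Term '1xy^6' has total degree 1+6 = 7.
  Term '6x^5y' has total degree 5+1 = 6.
  Term '3x^3y^3' has total degree 3+3 = 6.
The maximum total degree among all terms is 9.

9


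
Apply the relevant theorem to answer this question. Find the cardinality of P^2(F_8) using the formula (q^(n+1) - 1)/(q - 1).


P^2(F_8) has (q^(n+1) - 1)/(q - 1) points.
= 8^2 + 8^1 + 8^0
= 64 + 8 + 1
= 73

73


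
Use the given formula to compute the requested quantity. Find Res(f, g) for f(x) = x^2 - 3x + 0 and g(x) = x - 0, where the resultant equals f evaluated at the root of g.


For Res(f, x - c), we evaluate f at x = c.
f(0) = 0^2 - 3*0 + 0
= 0 + 0 + 0
= 0 + 0 = 0
Res(f, g) = 0

0


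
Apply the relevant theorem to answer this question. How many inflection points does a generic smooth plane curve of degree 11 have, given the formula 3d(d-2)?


For a general smooth plane curve C of degree d, the inflection points are
the intersection of C with its Hessian curve, which has degree 3(d-2).
By Bezout, the total intersection number is d * 3(d-2) = 11 * 27 = 297.
For a general curve every flex is ordinary, so each contributes
multiplicity 1 to C·Hess(C), and the number of distinct inflection
points is 3d(d-2).
Inflection points = 3*11*(11-2) = 3*11*9 = 297

297


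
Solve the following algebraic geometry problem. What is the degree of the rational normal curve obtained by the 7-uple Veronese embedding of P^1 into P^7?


The rational normal curve in P^7 is the image of P^1 under the 7-uple Veronese.
A general hyperplane in P^7 pulls back to a degree-7 form on P^1, which has 7 zeros,
so the curve meets a general hyperplane in 7 points. Degree = 7.

7


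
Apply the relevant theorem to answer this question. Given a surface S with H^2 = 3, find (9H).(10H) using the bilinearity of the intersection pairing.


Using bilinearity of the intersection pairing on a surface S:
(aH).(bH) = ab * (H.H)
We have H^2 = 3.
D.E = (9H).(10H) = 9*10*3
= 90*3
= 270

270


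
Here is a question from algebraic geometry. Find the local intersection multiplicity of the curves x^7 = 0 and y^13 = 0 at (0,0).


The intersection multiplicity of V(x^a) and V(y^b) at the origin is:
I(O; V(x^7), V(y^13)) = dim_k(k[x,y]/(x^7, y^13))
A basis for k[x,y]/(x^7, y^13) is the set of monomials x^i * y^j
where 0 <= i < 7 and 0 <= j < 13.
The number of such monomials is 7 * 13 = 91

91


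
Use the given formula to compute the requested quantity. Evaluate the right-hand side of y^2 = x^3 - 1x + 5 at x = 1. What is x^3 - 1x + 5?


Compute x^3 - 1x + 5 at x = 1:
x^3 = 1^3 = 1
(-1)*x = (-1)*1 = -1
Sum: 1 - 1 + 5 = 5

5


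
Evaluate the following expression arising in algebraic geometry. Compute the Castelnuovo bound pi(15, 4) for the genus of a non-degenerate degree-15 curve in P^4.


Castelnuovo's bound: write d - 1 = m(r-1) + epsilon with 0 <= epsilon < r-1.
d - 1 = 15 - 1 = 14
r - 1 = 4 - 1 = 3
14 = 4*3 + 2, so m = 4, epsilon = 2
pi(d, r) = m(m-1)(r-1)/2 + m*epsilon
= 4*3*3/2 + 4*2
= 36/2 + 8
= 18 + 8 = 26

26


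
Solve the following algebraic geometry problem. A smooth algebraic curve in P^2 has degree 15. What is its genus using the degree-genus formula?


Using the genus formula for smooth plane curves:
g = (d-1)(d-2)/2
g = (15-1)(15-2)/2
g = 14*13/2
g = 182/2 = 91

91


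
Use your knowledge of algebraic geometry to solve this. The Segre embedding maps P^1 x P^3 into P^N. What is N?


The Segre embedding maps P^m x P^n into P^N via
all products of coordinates from each factor.
N = (m+1)(n+1) - 1
N = (1+1)(3+1) - 1
N = 2*4 - 1
N = 8 - 1 = 7

7


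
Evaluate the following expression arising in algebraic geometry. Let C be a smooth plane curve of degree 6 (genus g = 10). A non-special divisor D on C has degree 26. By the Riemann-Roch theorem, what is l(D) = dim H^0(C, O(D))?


First, compute the genus of a smooth plane curve of degree 6:
g = (d-1)(d-2)/2 = (6-1)(6-2)/2 = 10
For a non-special divisor D (i.e., h^1(D) = 0), Riemann-Roch gives:
l(D) = deg(D) - g + 1
Since deg(D) = 26 >= 2g - 1 = 19, D is non-special.
l(D) = 26 - 10 + 1 = 17

17


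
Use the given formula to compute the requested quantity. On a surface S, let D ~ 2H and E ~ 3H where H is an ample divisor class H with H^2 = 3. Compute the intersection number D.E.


Using bilinearity of the intersection pairing on a surface S:
(aH).(bH) = ab * (H.H)
We have H^2 = 3.
D.E = (2H).(3H) = 2*3*3
= 6*3
= 18

18


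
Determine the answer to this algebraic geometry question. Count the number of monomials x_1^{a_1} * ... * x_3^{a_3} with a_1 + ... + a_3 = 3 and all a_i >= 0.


The number of degree-3 monomials in 3 variables is C(d+n-1, n-1).
= C(3+3-1, 3-1) = C(5, 2)
= 10

10


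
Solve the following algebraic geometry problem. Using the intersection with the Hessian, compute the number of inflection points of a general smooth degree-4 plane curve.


For a general smooth plane curve C of degree d, the inflection points are
the intersection of C with its Hessian curve, which has degree 3(d-2).
By Bezout, the total intersection number is d * 3(d-2) = 4 * 6 = 24.
For a general curve every flex is ordinary, so each contributes
multiplicity 1 to C·Hess(C), and the number of distinct inflection
points is 3d(d-2).
Inflection points = 3*4*(4-2) = 3*4*2 = 24

24


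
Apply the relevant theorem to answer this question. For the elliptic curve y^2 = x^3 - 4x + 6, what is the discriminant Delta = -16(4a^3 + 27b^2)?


Compute each component:
4a^3 = 4*(-4)^3 = 4*(-64) = -256
27b^2 = 27*6^2 = 27*36 = 972
4a^3 + 27b^2 = -256 + 972 = 716
Delta = -16*716 = -11456

-11456


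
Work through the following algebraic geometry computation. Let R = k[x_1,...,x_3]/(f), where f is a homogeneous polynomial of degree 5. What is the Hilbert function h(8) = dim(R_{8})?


For R = k[x_1,...,x_n]/(f) with f homogeneous of degree e:
The Hilbert series is (1 - t^e)/(1 - t)^n.
So h(d) = C(d+n-1, n-1) - C(d-e+n-1, n-1) for d >= e.
With n=3, e=5, d=8:
C(8+3-1, 3-1) = C(10, 2) = 45
C(8-5+3-1, 3-1) = C(5, 2) = 10
h(8) = 45 - 10 = 35

35


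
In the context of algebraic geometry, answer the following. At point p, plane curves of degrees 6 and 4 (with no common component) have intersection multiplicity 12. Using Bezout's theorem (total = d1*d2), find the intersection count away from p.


By Bezout's theorem, the total intersection number is d1 * d2.
Total = 6 * 4 = 24
Intersection multiplicity at p = 12
Remaining intersections = 24 - 12 = 12

12


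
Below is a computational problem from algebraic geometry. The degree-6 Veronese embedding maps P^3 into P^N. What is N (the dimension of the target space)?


The Veronese embedding v_d: P^n -> P^N maps each point to all
degree-d monomials in n+1 homogeneous coordinates.
N = C(n+d, d) - 1
N = C(3+6, 6) - 1
N = C(9, 6) - 1
C(9, 6) = 84
N = 84 - 1 = 83

83


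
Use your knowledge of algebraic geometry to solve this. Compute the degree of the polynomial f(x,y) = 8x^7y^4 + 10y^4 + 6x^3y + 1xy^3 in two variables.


Examine each term for its total degree (sum of exponents).
  Term '8x^7y^4' has total degree 7+4 = 11.
  Term '10y^4' has total degree 0+4 = 4.
  Term '6x^3y' has total degree 3+1 = 4.
  Term '1xy^3' has total degree 1+3 = 4.
The maximum total degree among all terms is 11.

11


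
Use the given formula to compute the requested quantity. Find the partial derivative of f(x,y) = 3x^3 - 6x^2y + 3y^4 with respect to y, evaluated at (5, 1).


df/dy = (-6)*x^2 + 4*3*y^3
At (5,1): (-6)*5^2 + 4*3*1^3
= -150 + 12
= -138

-138


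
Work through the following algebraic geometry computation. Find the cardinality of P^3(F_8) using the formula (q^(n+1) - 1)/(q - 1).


P^3(F_8) has (q^(n+1) - 1)/(q - 1) points.
= 8^3 + 8^2 + 8^1 + 8^0
= 512 + 64 + 8 + 1
= 585

585


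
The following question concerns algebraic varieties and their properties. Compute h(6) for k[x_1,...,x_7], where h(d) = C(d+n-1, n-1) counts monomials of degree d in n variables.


The Hilbert function for the polynomial ring in 7 variables is:
h(d) = C(d+n-1, n-1)
h(6) = C(6+7-1, 7-1) = C(12, 6)
= 12! / (6! * 6!)
= 924

924


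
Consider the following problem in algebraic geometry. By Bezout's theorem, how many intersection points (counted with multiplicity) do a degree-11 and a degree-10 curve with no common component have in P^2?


Bezout's theorem states the intersection count equals the product of degrees.
Intersection count = 11 * 10 = 110

110


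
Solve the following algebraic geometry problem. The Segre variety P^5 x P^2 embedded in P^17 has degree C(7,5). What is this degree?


The degree of the Segre variety P^5 x P^2 is C(m+n, m).
= C(7, 5)
= 21

21


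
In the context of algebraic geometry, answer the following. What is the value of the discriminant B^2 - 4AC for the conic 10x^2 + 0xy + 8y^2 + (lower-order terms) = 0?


The discriminant of a conic Ax^2 + Bxy + Cy^2 + ... = 0 is B^2 - 4AC.
B^2 = 0^2 = 0
4AC = 4*10*8 = 320
Discriminant = 0 - 320 = -320

-320


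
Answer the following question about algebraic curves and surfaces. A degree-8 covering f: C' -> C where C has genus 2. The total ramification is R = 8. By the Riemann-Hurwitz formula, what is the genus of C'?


Riemann-Hurwitz formula: 2g' - 2 = d(2g - 2) + R
Given: d = 8, g = 2, R = 8
2g' - 2 = 8*(2*2 - 2) + 8
2g' - 2 = 8*2 + 8
2g' - 2 = 16 + 8 = 24
2g' = 26
g' = 13

13


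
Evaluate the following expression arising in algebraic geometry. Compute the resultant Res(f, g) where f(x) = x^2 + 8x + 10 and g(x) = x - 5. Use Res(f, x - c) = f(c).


For Res(f, x - c), we evaluate f at x = c.
f(5) = 5^2 + 8*5 + 10
= 25 + 40 + 10
= 65 + 10 = 75
Res(f, g) = 75

75


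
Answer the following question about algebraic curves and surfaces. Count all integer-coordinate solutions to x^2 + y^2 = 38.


Systematically check integer values of x where x^2 <= 38.
For each valid x, check if 38 - x^2 is a perfect square.
Total integer solutions found: 0

0


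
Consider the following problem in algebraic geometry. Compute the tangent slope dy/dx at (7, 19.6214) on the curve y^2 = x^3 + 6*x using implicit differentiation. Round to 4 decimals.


Using implicit differentiation of y^2 = x^3 + 6*x:
2y * dy/dx = 3x^2 + 6
dy/dx = (3x^2 + 6)/(2y)
Numerator: 3*7^2 + 6 = 153
Denominator: 2*19.6214 = 39.2428
dy/dx = 153/39.2428 = 3.8988

3.8988


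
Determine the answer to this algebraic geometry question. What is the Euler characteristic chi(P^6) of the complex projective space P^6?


The complex projective space P^6 has one cell in each even real dimension 0, 2, ..., 12.
The cohomology groups are H^{2k}(P^6) = Z for k = 0,...,6, and 0 otherwise.
Euler characteristic = sum of Betti numbers = 1 per even-dimensional cohomology group.
chi(P^6) = 6 + 1 = 7

7


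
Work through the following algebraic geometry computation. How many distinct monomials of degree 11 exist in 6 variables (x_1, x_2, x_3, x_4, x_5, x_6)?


The number of degree-11 monomials in 6 variables is C(d+n-1, n-1).
= C(11+6-1, 6-1) = C(16, 5)
= 4368

4368


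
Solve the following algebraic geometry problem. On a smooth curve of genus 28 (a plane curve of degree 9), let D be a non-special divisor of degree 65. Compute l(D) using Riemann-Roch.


First, compute the genus of a smooth plane curve of degree 9:
g = (d-1)(d-2)/2 = (9-1)(9-2)/2 = 28
For a non-special divisor D (i.e., h^1(D) = 0), Riemann-Roch gives:
l(D) = deg(D) - g + 1
Since deg(D) = 65 >= 2g - 1 = 55, D is non-special.
l(D) = 65 - 28 + 1 = 38

38


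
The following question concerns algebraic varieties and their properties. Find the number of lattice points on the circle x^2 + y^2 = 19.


Systematically check integer values of x where x^2 <= 19.
For each valid x, check if 19 - x^2 is a perfect square.
Total integer solutions found: 0

0


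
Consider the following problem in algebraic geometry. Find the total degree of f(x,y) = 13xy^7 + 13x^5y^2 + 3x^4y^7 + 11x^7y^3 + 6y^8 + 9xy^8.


Examine each term for its total degree (sum of exponents).
  Term '13xy^7' has total degree 1+7 = 8.
  Term '13x^5y^2' has total degree 5+2 = 7.
  Term '3x^4y^7' has total degree 4+7 = 11.
  Term '11x^7y^3' has total degree 7+3 = 10.
  Term '6y^8' has total degree 0+8 = 8.
  Term '9xy^8' has total degree 1+8 = 9.
The maximum total degree among all terms is 11.

11


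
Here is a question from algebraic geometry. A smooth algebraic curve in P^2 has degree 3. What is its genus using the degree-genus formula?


Using the genus formula for smooth plane curves:
g = (d-1)(d-2)/2
g = (3-1)(3-2)/2
g = 2*1/2
g = 2/2 = 1

1


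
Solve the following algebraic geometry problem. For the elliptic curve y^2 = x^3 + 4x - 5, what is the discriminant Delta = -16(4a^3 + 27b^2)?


Compute each component:
4a^3 = 4*4^3 = 4*64 = 256
27b^2 = 27*(-5)^2 = 27*25 = 675
4a^3 + 27b^2 = 256 + 675 = 931
Delta = -16*931 = -14896

-14896


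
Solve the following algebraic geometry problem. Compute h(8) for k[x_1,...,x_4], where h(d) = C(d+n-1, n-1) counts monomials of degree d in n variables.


The Hilbert function for the polynomial ring in 4 variables is:
h(d) = C(d+n-1, n-1)
h(8) = C(8+4-1, 4-1) = C(11, 3)
= 11! / (3! * 8!)
= 165

165


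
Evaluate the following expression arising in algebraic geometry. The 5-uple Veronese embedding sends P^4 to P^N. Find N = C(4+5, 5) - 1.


The Veronese embedding v_d: P^n -> P^N maps each point to all
degree-d monomials in n+1 homogeneous coordinates.
N = C(n+d, d) - 1
N = C(4+5, 5) - 1
N = C(9, 5) - 1
C(9, 5) = 126
N = 126 - 1 = 125

125


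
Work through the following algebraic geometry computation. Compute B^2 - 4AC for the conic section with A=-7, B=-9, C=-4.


The discriminant of a conic Ax^2 + Bxy + Cy^2 + ... = 0 is B^2 - 4AC.
B^2 = (-9)^2 = 81
4AC = 4*(-7)*(-4) = 112
Discriminant = 81 - 112 = -31

-31


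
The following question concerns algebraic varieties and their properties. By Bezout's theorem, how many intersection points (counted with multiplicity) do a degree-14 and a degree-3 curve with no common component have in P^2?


Bezout's theorem states the intersection count equals the product of degrees.
Intersection count = 14 * 3 = 42

42


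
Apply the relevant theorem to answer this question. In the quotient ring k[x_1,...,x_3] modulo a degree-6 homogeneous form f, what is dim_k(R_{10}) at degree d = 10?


For R = k[x_1,...,x_n]/(f) with f homogeneous of degree e:
The Hilbert series is (1 - t^e)/(1 - t)^n.
So h(d) = C(d+n-1, n-1) - C(d-e+n-1, n-1) for d >= e.
With n=3, e=6, d=10:
C(10+3-1, 3-1) = C(12, 2) = 66
C(10-6+3-1, 3-1) = C(6, 2) = 15
h(10) = 66 - 15 = 51

51


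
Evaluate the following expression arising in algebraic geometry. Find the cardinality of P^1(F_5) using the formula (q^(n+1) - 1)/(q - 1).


P^1(F_5) has (q^(n+1) - 1)/(q - 1) points.
= 5^1 + 5^0
= 5 + 1
= 6

6


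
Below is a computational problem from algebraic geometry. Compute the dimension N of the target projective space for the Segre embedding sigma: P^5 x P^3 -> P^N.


The Segre embedding maps P^m x P^n into P^N via
all products of coordinates from each factor.
N = (m+1)(n+1) - 1
N = (5+1)(3+1) - 1
N = 6*4 - 1
N = 24 - 1 = 23

23
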